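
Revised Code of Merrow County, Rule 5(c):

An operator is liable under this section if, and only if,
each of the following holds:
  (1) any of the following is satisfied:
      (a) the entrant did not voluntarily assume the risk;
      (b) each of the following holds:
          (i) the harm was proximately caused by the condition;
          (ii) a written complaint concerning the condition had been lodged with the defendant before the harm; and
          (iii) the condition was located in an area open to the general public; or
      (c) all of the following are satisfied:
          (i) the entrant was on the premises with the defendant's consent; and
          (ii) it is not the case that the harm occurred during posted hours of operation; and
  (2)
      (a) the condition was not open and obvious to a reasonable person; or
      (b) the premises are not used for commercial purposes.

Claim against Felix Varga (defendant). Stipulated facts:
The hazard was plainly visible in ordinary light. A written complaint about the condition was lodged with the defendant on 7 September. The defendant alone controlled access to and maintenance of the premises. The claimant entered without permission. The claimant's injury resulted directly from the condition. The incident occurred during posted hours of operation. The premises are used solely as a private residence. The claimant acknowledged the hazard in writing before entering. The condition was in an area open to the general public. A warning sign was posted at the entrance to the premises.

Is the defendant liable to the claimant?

(a) no assumed risk — fails.
(i) proximate cause — holds.
(ii) complaint lodged — met.
(iii) public area — satisfied.
(b) = T AND T AND T = true.
(i) consent to enter — not satisfied.
(ii) not (during posted hours) — fails.
(c) = F AND F = false.
So (1) is satisfied (F OR T OR F).
(a) not open/obvious — not satisfied.
(b) not (commercial use) — satisfied.
So (2) is satisfied (F OR T).
Overall: T AND T → true.

Yes — liable.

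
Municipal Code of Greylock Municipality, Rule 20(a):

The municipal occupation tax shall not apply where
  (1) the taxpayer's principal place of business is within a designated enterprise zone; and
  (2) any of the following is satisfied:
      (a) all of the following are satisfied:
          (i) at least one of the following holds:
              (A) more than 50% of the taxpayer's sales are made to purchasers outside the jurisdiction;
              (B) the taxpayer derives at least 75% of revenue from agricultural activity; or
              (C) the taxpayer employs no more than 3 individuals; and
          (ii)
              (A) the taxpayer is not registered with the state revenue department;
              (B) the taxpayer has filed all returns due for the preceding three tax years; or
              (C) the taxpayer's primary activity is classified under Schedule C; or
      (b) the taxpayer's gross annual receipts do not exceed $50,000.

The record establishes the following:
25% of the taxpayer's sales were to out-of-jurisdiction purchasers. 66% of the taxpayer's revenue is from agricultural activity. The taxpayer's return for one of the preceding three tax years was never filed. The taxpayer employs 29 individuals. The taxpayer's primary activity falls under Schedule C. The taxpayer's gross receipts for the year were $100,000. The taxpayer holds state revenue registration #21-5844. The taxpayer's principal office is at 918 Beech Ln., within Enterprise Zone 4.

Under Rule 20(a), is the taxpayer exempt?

No — not exempt.

(1) in enterprise zone — met.
(A) >50% out-of-jur. sales — not met.
(B) ≥75% agricultural — not met.
(C) ≤ 3 employees — fails.
(i): F OR F OR F → false.
(A) not (state-registered) — not satisfied.
(B) returns current — not met.
(C) Schedule C activity — holds.
So (ii) is satisfied (F OR F OR T).
(a) = F AND T = false.
(b) receipts ≤ $50,000 — not satisfied.
(2) = F OR F = false.
Overall: T AND F → false.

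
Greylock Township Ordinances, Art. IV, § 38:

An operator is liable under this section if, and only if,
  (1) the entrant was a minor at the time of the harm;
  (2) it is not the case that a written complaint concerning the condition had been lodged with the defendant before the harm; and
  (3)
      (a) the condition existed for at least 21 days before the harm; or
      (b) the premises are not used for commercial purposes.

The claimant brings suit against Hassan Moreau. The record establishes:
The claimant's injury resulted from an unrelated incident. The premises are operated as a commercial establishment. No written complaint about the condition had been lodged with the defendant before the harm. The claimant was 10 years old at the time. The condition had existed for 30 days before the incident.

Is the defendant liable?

(1) entrant a minor — met.
(2) not (complaint lodged) — met.
(a) condition ≥21 days old — met.
(b) not (commercial use) — fails.
(3): T OR F → true.
Overall = T AND T AND T = true.

Yes — liable.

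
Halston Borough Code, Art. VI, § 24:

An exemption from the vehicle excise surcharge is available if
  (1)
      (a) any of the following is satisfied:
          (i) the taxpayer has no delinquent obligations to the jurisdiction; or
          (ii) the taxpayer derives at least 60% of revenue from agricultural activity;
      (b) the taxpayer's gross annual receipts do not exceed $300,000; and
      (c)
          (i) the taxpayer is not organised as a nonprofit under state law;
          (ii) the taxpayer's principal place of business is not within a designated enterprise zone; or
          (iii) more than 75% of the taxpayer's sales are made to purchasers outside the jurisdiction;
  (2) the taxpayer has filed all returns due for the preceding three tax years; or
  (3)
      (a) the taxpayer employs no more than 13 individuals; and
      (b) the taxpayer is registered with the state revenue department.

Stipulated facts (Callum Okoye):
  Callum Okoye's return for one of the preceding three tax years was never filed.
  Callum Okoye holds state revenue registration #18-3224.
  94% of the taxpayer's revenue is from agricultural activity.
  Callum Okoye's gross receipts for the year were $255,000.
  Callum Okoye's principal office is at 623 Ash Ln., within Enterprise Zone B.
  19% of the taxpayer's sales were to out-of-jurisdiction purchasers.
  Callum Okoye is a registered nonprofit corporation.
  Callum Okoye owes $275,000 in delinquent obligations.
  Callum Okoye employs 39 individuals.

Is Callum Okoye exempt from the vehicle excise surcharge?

(i) no delinquency — not satisfied.
(ii) ≥60% agricultural — met.
So (a) is satisfied (F OR T).
(b) receipts ≤ $300,000 — satisfied.
(i) not (nonprofit) — not satisfied.
(ii) not (in enterprise zone) — not met.
(iii) >75% out-of-jur. sales — fails.
(c): F OR F OR F → false.
So (1) is not satisfied (T AND T AND F).
(2) returns current — not met.
(a) ≤ 13 employees — fails.
(b) state-registered — holds.
So (3) is not satisfied (F AND T).
So Overall is not satisfied (F OR F OR F).

No — not exempt.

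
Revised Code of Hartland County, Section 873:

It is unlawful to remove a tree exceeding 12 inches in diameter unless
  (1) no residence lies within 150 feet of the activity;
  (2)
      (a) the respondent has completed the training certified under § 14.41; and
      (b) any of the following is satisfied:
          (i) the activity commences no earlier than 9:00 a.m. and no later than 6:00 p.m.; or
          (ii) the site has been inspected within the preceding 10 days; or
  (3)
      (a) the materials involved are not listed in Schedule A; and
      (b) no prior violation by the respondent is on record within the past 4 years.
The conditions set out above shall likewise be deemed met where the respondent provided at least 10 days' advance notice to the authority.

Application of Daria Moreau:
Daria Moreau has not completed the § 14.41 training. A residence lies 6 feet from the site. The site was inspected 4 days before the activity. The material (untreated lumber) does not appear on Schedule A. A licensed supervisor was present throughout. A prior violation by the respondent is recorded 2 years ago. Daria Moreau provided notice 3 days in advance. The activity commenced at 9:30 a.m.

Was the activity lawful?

(1) no residence in 150 ft — not met.
(a) training certified — fails.
(i) start within hours — met.
(ii) site inspected — holds.
(b): T OR T → true.
So (2) is not satisfied (F AND T).
(a) not (Schedule A material) — holds.
(b) no prior violation — fails.
(3): T AND F → false.
So Overall is not satisfied (F OR F OR F).
Exception (≥10 days' notice) — not satisfied.
Result: main false OR exception false → false.

No — unlawful.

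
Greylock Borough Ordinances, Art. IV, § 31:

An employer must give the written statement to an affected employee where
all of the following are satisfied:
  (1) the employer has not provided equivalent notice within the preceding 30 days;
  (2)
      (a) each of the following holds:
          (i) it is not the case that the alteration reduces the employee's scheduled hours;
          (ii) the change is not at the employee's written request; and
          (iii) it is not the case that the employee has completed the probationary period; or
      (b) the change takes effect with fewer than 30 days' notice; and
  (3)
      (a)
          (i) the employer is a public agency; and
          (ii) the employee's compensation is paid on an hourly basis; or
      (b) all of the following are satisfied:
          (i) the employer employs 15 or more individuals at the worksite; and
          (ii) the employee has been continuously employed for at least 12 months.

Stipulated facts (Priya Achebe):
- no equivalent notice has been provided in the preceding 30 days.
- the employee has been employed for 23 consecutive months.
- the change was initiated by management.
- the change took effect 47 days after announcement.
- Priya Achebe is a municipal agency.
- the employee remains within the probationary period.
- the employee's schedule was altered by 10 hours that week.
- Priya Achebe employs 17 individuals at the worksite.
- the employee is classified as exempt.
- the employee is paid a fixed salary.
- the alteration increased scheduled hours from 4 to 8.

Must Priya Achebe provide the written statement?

Yes — required.

(1) no recent notice — holds.
(i) not (hours reduced) — holds.
(ii) not employee-requested — satisfied.
(iii) not (past probation) — holds.
(a) = T AND T AND T = true.
(b) < 30 days' notice — fails.
(2): T OR F → true.
(i) public agency — holds.
(ii) hourly-paid — not satisfied.
(a) = T AND F = false.
(i) ≥ 15 at site — holds.
(ii) tenure ≥ 12 mo. — holds.
(b) = T AND T = true.
So (3) is satisfied (F OR T).
Overall = T AND T AND T = true.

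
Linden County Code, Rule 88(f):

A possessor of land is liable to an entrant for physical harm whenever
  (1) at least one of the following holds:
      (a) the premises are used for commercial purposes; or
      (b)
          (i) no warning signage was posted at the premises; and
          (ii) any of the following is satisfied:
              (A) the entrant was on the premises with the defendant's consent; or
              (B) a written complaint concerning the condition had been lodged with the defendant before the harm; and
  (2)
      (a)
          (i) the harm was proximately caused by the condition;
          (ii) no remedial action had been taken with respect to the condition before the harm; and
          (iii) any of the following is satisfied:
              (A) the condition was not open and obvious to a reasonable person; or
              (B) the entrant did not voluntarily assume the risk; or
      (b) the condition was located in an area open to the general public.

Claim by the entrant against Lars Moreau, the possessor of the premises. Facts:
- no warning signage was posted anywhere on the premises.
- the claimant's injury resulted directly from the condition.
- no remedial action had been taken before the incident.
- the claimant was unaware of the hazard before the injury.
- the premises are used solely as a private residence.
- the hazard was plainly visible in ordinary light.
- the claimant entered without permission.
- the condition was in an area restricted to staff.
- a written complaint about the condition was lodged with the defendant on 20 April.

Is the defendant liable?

Yes — liable.

(a) commercial use — not satisfied.
(i) no signage posted — met.
(A) consent to enter — fails.
(B) complaint lodged — holds.
(ii) = F OR T = true.
(b) = T AND T = true.
(1): F OR T → true.
(i) proximate cause — holds.
(ii) no remedial action — met.
(A) not open/obvious — not satisfied.
(B) no assumed risk — satisfied.
(iii) = F OR T = true.
(a): T AND T AND T → true.
(b) public area — fails.
(2) = T OR F = true.
Overall: T AND T → true.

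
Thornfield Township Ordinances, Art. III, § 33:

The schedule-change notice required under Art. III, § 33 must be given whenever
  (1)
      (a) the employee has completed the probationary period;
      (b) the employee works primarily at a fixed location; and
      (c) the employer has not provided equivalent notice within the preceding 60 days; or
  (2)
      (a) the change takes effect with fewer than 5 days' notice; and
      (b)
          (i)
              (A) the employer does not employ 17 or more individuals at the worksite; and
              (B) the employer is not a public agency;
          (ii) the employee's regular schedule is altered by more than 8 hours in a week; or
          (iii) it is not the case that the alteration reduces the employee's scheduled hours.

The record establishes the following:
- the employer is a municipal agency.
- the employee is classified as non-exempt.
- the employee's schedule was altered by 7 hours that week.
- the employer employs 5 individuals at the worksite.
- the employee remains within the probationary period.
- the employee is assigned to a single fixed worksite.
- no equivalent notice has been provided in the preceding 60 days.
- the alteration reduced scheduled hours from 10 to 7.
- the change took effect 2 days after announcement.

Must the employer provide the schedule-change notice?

(a) past probation — not met.
(b) fixed location — holds.
(c) no recent notice — satisfied.
(1): F AND T AND T → false.
(a) < 5 days' notice — holds.
(A) not (≥ 17 at site) — met.
(B) not (public agency) — not met.
(i): T AND F → false.
(ii) schedule shift > 8h — not met.
(iii) not (hours reduced) — not satisfied.
(b) = F OR F OR F = false.
(2): T AND F → false.
So Overall is not satisfied (F OR F).

No — not required.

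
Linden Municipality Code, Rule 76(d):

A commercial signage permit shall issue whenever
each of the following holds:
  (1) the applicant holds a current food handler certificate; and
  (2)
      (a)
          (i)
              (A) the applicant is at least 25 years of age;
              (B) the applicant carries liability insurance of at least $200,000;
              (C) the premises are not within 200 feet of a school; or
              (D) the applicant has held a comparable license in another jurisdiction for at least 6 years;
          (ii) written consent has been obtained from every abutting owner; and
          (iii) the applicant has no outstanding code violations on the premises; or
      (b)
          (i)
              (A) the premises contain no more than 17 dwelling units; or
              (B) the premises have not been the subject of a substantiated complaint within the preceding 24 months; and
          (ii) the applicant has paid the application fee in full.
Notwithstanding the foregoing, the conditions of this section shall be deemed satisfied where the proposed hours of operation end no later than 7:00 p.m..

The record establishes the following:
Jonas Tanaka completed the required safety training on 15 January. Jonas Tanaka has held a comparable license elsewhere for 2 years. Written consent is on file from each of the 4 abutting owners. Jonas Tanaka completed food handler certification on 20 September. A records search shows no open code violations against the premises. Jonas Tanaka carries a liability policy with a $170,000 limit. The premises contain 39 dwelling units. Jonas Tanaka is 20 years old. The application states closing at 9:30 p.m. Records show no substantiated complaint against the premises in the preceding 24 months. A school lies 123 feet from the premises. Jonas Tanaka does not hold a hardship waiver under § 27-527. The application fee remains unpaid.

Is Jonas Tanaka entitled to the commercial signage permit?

No — denied.

(1) food handler cert. — met.
(A) age ≥ 25 — not satisfied.
(B) insurance ≥ $200,000 — fails.
(C) ≥200 ft from school — not satisfied.
(D) prior license ≥ 6 yr — fails.
So (i) is not satisfied (F OR F OR F OR F).
(ii) all abutters consent — satisfied.
(iii) no code violations — satisfied.
(a): F AND T AND T → false.
(A) ≤ 17 units — not met.
(B) no complaint in 24 mo. — holds.
(i) = F OR T = true.
(ii) fee paid — fails.
So (b) is not satisfied (T AND F).
So (2) is not satisfied (F OR F).
Overall: T AND F → false.
Exception (closes by 7 p.m.) — not satisfied.
Result: main false OR exception false → false.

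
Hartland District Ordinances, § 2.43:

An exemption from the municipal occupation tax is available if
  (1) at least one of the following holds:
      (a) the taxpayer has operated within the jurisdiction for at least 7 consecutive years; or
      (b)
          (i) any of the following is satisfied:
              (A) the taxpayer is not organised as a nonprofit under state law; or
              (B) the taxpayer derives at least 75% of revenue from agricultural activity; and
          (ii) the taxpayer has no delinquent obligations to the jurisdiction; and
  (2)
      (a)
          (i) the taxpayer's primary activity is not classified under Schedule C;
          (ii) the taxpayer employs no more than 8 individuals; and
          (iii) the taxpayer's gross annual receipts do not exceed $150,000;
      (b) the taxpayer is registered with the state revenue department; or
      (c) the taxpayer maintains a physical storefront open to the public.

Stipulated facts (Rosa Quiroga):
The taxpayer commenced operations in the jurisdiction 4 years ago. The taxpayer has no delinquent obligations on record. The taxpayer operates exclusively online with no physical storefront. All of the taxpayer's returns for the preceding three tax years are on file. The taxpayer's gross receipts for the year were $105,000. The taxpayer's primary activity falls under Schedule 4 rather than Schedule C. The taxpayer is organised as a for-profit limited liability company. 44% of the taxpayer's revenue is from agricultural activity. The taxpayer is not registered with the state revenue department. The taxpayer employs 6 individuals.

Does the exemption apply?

Yes — exempt.

(a) ≥ 7 yrs in jurisdiction — not met.
(A) not (nonprofit) — holds.
(B) ≥75% agricultural — fails.
(i) = T OR F = true.
(ii) no delinquency — satisfied.
(b): T AND T → true.
So (1) is satisfied (F OR T).
(i) not (Schedule C activity) — met.
(ii) ≤ 8 employees — met.
(iii) receipts ≤ $150,000 — holds.
So (a) is satisfied (T AND T AND T).
(b) state-registered — fails.
(c) has storefront — not satisfied.
(2) = T OR F OR F = true.
Overall = T AND T = true.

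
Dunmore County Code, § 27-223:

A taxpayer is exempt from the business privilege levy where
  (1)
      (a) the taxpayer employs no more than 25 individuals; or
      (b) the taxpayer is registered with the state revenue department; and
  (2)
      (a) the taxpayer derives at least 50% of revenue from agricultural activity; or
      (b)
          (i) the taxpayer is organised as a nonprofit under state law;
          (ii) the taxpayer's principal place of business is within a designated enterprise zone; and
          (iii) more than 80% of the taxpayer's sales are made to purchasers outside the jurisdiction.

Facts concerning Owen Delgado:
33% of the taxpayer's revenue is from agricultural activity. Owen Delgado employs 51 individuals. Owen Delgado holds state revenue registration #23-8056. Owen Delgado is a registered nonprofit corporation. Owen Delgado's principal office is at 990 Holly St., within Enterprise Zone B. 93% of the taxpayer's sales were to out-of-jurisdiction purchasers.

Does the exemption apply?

Yes — exempt.

(a) ≤ 25 employees — not met.
(b) state-registered — met.
(1): F OR T → true.
(a) ≥50% agricultural — fails.
(i) nonprofit — holds.
(ii) in enterprise zone — satisfied.
(iii) >80% out-of-jur. sales — met.
So (b) is satisfied (T AND T AND T).
So (2) is satisfied (F OR T).
Overall = T AND T = true.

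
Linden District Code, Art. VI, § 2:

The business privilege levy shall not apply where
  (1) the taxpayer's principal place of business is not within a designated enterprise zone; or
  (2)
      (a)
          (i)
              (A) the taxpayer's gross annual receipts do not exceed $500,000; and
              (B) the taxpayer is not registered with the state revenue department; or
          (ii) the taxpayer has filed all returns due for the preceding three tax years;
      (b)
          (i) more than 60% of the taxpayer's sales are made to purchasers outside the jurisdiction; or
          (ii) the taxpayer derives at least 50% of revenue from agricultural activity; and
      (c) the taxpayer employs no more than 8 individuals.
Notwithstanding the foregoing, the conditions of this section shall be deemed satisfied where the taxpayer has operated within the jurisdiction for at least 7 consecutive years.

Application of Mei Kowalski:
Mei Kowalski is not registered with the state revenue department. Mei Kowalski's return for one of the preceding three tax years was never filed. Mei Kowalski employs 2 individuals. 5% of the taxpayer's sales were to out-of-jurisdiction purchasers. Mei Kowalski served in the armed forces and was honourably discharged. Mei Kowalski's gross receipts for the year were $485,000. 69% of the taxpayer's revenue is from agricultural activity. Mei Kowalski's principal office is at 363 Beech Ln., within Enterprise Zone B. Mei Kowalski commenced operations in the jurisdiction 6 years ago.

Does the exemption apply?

(1) not (in enterprise zone) — not satisfied.
(A) receipts ≤ $500,000 — met.
(B) not (state-registered) — holds.
(i) = T AND T = true.
(ii) returns current — fails.
So (a) is satisfied (T OR F).
(i) >60% out-of-jur. sales — fails.
(ii) ≥50% agricultural — met.
(b): F OR T → true.
(c) ≤ 8 employees — met.
So (2) is satisfied (T AND T AND T).
Overall = F OR T = true.
Exception (≥ 7 yrs in jurisdiction) — not satisfied.
Result: main true OR exception false → true.

Yes — exempt.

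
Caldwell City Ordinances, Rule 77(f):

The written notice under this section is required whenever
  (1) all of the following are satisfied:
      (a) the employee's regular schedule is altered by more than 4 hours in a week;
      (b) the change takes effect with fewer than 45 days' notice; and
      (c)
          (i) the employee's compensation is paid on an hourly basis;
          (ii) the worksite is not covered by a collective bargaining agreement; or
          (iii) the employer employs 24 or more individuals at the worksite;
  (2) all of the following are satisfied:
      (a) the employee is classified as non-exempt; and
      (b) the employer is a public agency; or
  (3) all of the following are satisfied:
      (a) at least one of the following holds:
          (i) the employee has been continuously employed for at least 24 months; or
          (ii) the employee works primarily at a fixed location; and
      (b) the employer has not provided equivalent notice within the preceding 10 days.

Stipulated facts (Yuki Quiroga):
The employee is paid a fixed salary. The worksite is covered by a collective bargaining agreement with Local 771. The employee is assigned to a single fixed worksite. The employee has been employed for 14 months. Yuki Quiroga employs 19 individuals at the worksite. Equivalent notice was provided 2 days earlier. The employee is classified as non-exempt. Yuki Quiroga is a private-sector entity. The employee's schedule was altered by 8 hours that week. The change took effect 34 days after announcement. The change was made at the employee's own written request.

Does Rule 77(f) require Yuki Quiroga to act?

(a) schedule shift > 4h — met.
(b) < 45 days' notice — met.
(i) hourly-paid — not satisfied.
(ii) no CBA — fails.
(iii) ≥ 24 at site — fails.
(c) = F OR F OR F = false.
So (1) is not satisfied (T AND T AND F).
(a) non-exempt — satisfied.
(b) public agency — fails.
(2): T AND F → false.
(i) tenure ≥ 24 mo. — not met.
(ii) fixed location — holds.
(a): F OR T → true.
(b) no recent notice — not met.
(3): T AND F → false.
Overall = F OR F OR F = false.

No — not required.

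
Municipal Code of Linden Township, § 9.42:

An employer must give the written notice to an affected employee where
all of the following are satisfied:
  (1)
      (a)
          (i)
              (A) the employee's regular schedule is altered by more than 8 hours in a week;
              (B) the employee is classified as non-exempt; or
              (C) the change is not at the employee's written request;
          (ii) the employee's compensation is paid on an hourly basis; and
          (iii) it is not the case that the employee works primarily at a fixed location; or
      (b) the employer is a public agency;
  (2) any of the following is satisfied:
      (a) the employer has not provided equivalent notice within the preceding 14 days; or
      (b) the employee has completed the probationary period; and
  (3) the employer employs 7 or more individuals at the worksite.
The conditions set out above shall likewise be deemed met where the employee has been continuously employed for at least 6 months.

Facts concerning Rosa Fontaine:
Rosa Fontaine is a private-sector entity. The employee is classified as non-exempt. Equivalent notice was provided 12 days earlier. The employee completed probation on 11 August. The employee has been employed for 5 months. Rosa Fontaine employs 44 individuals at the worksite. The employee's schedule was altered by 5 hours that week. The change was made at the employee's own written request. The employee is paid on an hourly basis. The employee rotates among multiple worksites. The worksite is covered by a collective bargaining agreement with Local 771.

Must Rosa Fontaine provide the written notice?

Yes — required.

(A) schedule shift > 8h — fails.
(B) non-exempt — satisfied.
(C) not employee-requested — not met.
So (i) is satisfied (F OR T OR F).
(ii) hourly-paid — met.
(iii) not (fixed location) — holds.
So (a) is satisfied (T AND T AND T).
(b) public agency — not met.
(1): T OR F → true.
(a) no recent notice — not met.
(b) past probation — satisfied.
(2) = F OR T = true.
(3) ≥ 7 at site — met.
So Overall is satisfied (T AND T AND T).
Exception (tenure ≥ 6 mo.) — not satisfied.
Result: main true OR exception false → true.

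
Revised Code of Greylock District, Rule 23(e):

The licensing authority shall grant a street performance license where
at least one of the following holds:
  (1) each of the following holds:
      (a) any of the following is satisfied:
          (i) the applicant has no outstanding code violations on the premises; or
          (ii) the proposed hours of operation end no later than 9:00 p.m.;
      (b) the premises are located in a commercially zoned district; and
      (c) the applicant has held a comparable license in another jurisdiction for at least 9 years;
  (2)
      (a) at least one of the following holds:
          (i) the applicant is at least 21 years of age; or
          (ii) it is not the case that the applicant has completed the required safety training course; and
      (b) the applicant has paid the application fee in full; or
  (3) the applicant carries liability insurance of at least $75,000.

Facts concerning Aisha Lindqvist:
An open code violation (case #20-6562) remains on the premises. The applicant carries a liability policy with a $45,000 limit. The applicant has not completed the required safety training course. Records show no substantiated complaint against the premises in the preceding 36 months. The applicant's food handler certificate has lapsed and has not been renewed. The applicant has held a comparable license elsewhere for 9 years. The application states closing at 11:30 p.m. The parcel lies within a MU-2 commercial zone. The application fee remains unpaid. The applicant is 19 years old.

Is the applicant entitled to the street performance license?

(i) no code violations — not met.
(ii) closes by 9 p.m. — not satisfied.
(a): F OR F → false.
(b) commercially zoned — satisfied.
(c) prior license ≥ 9 yr — holds.
(1): F AND T AND T → false.
(i) age ≥ 21 — not met.
(ii) not (safety training) — satisfied.
(a): F OR T → true.
(b) fee paid — not satisfied.
(2) = T AND F = false.
(3) insurance ≥ $75,000 — not satisfied.
Overall = F OR F OR F = false.

No — denied.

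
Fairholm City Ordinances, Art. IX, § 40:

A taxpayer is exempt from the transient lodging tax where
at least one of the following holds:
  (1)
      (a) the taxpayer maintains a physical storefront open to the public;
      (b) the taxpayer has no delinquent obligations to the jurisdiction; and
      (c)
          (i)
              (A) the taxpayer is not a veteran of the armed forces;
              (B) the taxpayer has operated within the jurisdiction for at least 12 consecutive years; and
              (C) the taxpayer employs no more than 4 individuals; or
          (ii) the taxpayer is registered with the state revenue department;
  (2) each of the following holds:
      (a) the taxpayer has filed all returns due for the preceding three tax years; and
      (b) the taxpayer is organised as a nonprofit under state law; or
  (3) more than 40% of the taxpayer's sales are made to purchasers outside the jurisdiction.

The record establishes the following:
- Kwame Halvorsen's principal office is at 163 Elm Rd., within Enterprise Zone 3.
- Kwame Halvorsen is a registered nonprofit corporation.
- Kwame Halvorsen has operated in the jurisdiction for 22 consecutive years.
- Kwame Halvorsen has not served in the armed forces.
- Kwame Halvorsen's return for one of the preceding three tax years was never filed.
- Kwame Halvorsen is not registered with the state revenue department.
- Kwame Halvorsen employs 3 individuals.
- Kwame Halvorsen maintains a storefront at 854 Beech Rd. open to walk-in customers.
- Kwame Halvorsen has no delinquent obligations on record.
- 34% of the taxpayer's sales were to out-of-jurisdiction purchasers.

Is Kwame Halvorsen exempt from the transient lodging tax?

(a) has storefront — holds.
(b) no delinquency — satisfied.
(A) not (veteran) — holds.
(B) ≥ 12 yrs in jurisdiction — holds.
(C) ≤ 4 employees — satisfied.
(i) = T AND T AND T = true.
(ii) state-registered — not met.
(c) = T OR F = true.
So (1) is satisfied (T AND T AND T).
(a) returns current — not satisfied.
(b) nonprofit — satisfied.
(2): F AND T → false.
(3) >40% out-of-jur. sales — not met.
So Overall is satisfied (T OR F OR F).

Yes — exempt.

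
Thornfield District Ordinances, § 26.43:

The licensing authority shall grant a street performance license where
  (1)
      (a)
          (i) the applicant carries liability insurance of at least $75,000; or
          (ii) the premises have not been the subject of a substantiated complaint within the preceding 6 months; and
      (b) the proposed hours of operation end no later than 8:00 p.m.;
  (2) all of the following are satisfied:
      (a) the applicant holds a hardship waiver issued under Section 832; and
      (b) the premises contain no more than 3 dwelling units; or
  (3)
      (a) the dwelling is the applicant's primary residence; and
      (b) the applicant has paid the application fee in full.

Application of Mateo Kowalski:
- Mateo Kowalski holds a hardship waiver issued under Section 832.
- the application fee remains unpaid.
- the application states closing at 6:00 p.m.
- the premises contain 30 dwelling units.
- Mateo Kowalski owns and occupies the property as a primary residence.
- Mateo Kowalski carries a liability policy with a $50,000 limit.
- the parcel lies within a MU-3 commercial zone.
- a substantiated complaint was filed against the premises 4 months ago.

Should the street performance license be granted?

(i) insurance ≥ $75,000 — not met.
(ii) no complaint in 6 mo. — not satisfied.
(a) = F OR F = false.
(b) closes by 8 p.m. — holds.
(1) = F AND T = false.
(a) hardship waiver — met.
(b) ≤ 3 units — not met.
(2) = T AND F = false.
(a) primary residence — holds.
(b) fee paid — not met.
(3) = T AND F = false.
Overall = F OR F OR F = false.

No — denied.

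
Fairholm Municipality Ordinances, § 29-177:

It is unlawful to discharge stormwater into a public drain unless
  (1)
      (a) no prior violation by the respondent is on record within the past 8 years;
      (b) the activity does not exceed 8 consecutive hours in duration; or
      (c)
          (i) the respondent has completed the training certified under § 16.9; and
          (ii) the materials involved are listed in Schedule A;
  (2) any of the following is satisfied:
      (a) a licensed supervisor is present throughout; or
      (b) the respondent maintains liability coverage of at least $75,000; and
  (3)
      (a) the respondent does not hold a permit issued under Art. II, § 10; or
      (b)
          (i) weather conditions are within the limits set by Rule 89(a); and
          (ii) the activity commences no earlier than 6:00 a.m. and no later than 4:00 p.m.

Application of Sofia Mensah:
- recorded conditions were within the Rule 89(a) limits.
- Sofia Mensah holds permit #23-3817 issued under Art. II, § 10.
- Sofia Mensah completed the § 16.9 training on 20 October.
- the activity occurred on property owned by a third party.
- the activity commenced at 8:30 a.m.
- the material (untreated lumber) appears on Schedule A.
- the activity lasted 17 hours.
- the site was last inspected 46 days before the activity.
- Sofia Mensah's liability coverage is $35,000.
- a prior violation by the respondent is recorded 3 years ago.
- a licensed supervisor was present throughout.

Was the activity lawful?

Yes — lawful.

(a) no prior violation — fails.
(b) ≤ 8 hrs duration — not satisfied.
(i) training certified — holds.
(ii) Schedule A material — satisfied.
(c) = T AND T = true.
So (1) is satisfied (F OR F OR T).
(a) supervisor present — satisfied.
(b) coverage ≥ $75,000 — fails.
(2): T OR F → true.
(a) not (holds permit) — not satisfied.
(i) weather ok — met.
(ii) start within hours — met.
So (b) is satisfied (T AND T).
(3): F OR T → true.
Overall: T AND T AND T → true.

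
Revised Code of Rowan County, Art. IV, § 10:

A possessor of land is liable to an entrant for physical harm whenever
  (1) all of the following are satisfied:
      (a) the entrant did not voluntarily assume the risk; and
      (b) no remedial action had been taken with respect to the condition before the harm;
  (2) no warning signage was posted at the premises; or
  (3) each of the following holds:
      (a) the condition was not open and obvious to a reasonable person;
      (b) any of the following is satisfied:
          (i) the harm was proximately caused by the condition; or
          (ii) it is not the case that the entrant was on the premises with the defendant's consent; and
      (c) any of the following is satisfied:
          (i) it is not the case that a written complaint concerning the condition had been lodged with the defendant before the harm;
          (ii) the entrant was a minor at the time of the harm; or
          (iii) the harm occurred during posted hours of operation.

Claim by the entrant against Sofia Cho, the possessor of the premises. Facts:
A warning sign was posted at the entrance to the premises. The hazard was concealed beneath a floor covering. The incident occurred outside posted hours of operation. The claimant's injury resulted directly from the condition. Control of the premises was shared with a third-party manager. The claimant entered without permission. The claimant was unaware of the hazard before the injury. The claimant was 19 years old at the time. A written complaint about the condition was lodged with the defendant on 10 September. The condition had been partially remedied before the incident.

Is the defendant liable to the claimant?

(a) no assumed risk — met.
(b) no remedial action — fails.
(1): T AND F → false.
(2) no signage posted — not satisfied.
(a) not open/obvious — holds.
(i) proximate cause — holds.
(ii) not (consent to enter) — met.
So (b) is satisfied (T OR T).
(i) not (complaint lodged) — not met.
(ii) entrant a minor — not met.
(iii) during posted hours — not satisfied.
(c) = F OR F OR F = false.
(3): T AND T AND F → false.
Overall = F OR F OR F = false.

No — not liable.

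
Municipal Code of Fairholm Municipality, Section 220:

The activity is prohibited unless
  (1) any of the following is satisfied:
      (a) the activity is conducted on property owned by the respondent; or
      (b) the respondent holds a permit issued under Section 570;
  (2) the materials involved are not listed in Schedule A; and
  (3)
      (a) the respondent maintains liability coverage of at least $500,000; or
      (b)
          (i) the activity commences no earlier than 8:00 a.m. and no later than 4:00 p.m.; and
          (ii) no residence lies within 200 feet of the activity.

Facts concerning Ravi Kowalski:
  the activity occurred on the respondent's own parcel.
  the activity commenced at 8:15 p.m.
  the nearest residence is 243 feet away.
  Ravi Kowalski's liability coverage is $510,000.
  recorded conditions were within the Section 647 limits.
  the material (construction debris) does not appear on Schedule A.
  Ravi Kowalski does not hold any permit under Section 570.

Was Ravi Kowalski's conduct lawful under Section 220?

(a) own property — satisfied.
(b) holds permit — not satisfied.
(1): T OR F → true.
(2) not (Schedule A material) — satisfied.
(a) coverage ≥ $500,000 — met.
(i) start within hours — fails.
(ii) no residence in 200 ft — holds.
(b): F AND T → false.
(3): T OR F → true.
So Overall is satisfied (T AND T AND T).

Yes — lawful.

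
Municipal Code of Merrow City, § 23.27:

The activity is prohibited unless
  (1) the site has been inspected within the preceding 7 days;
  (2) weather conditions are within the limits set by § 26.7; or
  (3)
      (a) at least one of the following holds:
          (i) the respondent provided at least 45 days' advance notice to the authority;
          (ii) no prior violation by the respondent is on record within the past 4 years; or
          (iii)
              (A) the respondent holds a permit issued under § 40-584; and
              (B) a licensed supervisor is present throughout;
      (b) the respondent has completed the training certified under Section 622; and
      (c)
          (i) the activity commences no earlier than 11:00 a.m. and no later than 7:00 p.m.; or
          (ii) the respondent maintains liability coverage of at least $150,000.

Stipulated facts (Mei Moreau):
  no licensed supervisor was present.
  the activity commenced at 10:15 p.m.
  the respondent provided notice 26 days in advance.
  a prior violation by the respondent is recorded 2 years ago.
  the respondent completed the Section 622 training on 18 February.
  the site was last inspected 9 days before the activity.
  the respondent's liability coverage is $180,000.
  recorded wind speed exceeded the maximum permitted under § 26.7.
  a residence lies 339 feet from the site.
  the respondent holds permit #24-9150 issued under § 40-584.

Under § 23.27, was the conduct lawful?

(1) site inspected — not met.
(2) weather ok — not met.
(i) ≥45 days' notice — fails.
(ii) no prior violation — fails.
(A) holds permit — holds.
(B) supervisor present — not satisfied.
(iii): T AND F → false.
(a) = F OR F OR F = false.
(b) training certified — met.
(i) start within hours — not met.
(ii) coverage ≥ $150,000 — holds.
So (c) is satisfied (F OR T).
So (3) is not satisfied (F AND T AND T).
So Overall is not satisfied (F OR F OR F).

No — unlawful.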